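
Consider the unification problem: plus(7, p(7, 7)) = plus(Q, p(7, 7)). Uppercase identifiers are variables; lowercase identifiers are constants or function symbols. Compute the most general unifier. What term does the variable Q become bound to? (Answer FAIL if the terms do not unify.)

7

Decompose plus/2: 7 = Q,  p(7, 7) = p(7, 7).
Bind Q := 7; no other remaining equation mentions Q.
Delete trivial equation p(7, 7) = p(7, 7).
MGU = { Q := 7 }, so Q := 7.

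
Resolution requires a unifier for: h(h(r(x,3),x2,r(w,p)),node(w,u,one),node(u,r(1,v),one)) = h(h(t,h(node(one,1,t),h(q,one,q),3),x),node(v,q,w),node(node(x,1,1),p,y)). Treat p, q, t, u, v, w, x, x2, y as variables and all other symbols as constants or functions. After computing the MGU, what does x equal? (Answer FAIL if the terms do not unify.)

Decompose h/3: h(r(x,3),x2,r(w,p)) = h(t,h(node(one,1,t),h(q,one,q),3),x),  node(w,u,one) = node(v,q,w),  node(u,r(1,v),one) = node(node(x,1,1),p,y).
Decompose h/3: r(x,3) = t,  x2 = h(node(one,1,t),h(q,one,q),3),  r(w,p) = x.
Bind t := r(x,3); substituting into the one remaining equation that mentions t gives: x2 = h(node(one,1,r(x,3)),h(q,one,q),3).
Bind x2 := h(node(one,1,r(x,3)),h(q,one,q),3); no other remaining equation mentions x2.
Bind x := r(w,p); substituting into the one remaining equation that mentions x gives: node(u,r(1,v),one) = node(node(r(w,p),1,1),p,y). Substituting into the earlier bindings gives t := r(r(w,p),3), x2 := h(node(one,1,r(r(w,p),3)),h(q,one,q),3).
Decompose node/3: w = v,  u = q,  one = w.
Bind w := v; substituting into the 2 remaining equations that mention w gives: one = v,  node(u,r(1,v),one) = node(node(r(v,p),1,1),p,y). Substituting into the earlier bindings gives t := r(r(v,p),3), x2 := h(node(one,1,r(r(v,p),3)),h(q,one,q),3), x := r(v,p).
Bind u := q; substituting into the one remaining equation that mentions u gives: node(q,r(1,v),one) = node(node(r(v,p),1,1),p,y).
Bind v := one; substituting into the remaining equation gives: node(q,r(1,one),one) = node(node(r(one,p),1,1),p,y). Substituting into the earlier bindings gives t := r(r(one,p),3), x2 := h(node(one,1,r(r(one,p),3)),h(q,one,q),3), x := r(one,p), w := one.
Decompose node/3: q = node(r(one,p),1,1),  r(1,one) = p,  one = y.
Bind q := node(r(one,p),1,1); no other remaining equation mentions q. Substituting into the earlier bindings gives x2 := h(node(one,1,r(r(one,p),3)),h(node(r(one,p),1,1),one,node(r(one,p),1,1)),3), u := node(r(one,p),1,1).
Bind p := r(1,one); no other remaining equation mentions p. Substituting into the earlier bindings gives t := r(r(one,r(1,one)),3), x2 := h(node(one,1,r(r(one,r(1,one)),3)),h(node(r(one,r(1,one)),1,1),one,node(r(one,r(1,one)),1,1)),3), x := r(one,r(1,one)), u := node(r(one,r(1,one)),1,1), q := node(r(one,r(1,one)),1,1).
Bind y := one.
MGU = { t ↦ r(r(one,r(1,one)),3), x2 ↦ h(node(one,1,r(r(one,r(1,one)),3)),h(node(r(one,r(1,one)),1,1),one,node(r(one,r(1,one)),1,1)),3), x ↦ r(one,r(1,one)), w ↦ one, u ↦ node(r(one,r(1,one)),1,1), v ↦ one, q ↦ node(r(one,r(1,one)),1,1), p ↦ r(1,one), y ↦ one }, so x ↦ r(one,r(1,one)).

r(one,r(1,one))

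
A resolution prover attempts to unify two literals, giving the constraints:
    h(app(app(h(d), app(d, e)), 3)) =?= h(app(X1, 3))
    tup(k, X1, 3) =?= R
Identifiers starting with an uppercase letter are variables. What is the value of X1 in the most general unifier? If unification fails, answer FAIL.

Decompose h/1: app(app(h(d), app(d, e)), 3) =?= app(X1, 3).
Decompose app/2: app(h(d), app(d, e)) =?= X1,  3 =?= 3.
Bind X1 := app(h(d), app(d, e)); substituting into the one remaining equation that mentions X1 gives: tup(k, app(h(d), app(d, e)), 3) =?= R.
Delete trivial equation 3 =?= 3.
Bind R := tup(k, app(h(d), app(d, e)), 3).
MGU = { X1 ↦ app(h(d), app(d, e)), R ↦ tup(k, app(h(d), app(d, e)), 3) }, so X1 ↦ app(h(d), app(d, e)).

app(h(d), app(d, e))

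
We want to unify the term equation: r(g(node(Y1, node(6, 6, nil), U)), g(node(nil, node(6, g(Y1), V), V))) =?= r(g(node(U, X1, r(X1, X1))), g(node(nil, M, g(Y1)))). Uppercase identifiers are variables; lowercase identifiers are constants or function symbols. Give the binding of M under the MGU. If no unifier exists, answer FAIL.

node(6, g(r(node(6, 6, nil), node(6, 6, nil))), g(r(node(6, 6, nil), node(6, 6, nil))))

Decompose r/2: g(node(Y1, node(6, 6, nil), U)) =?= g(node(U, X1, r(X1, X1))),  g(node(nil, node(6, g(Y1), V), V)) =?= g(node(nil, M, g(Y1))).
Decompose g/1: node(Y1, node(6, 6, nil), U) =?= node(U, X1, r(X1, X1)).
Decompose node/3: Y1 =?= U,  node(6, 6, nil) =?= X1,  U =?= r(X1, X1).
Bind Y1 := U; substituting into the one remaining equation that mentions Y1 gives: g(node(nil, node(6, g(U), V), V)) =?= g(node(nil, M, g(U))).
Bind X1 := node(6, 6, nil); substituting into the one remaining equation that mentions X1 gives: U =?= r(node(6, 6, nil), node(6, 6, nil)).
Bind U := r(node(6, 6, nil), node(6, 6, nil)); substituting into the remaining equation gives: g(node(nil, node(6, g(r(node(6, 6, nil), node(6, 6, nil))), V), V)) =?= g(node(nil, M, g(r(node(6, 6, nil), node(6, 6, nil))))). Substituting into the earlier binding gives Y1 := r(node(6, 6, nil), node(6, 6, nil)).
Decompose g/1: node(nil, node(6, g(r(node(6, 6, nil), node(6, 6, nil))), V), V) =?= node(nil, M, g(r(node(6, 6, nil), node(6, 6, nil)))).
Decompose node/3: nil =?= nil,  node(6, g(r(node(6, 6, nil), node(6, 6, nil))), V) =?= M,  V =?= g(r(node(6, 6, nil), node(6, 6, nil))).
Delete trivial equation nil =?= nil.
Bind M := node(6, g(r(node(6, 6, nil), node(6, 6, nil))), V); no other remaining equation mentions M.
Bind V := g(r(node(6, 6, nil), node(6, 6, nil))). Substituting into the earlier binding gives M := node(6, g(r(node(6, 6, nil), node(6, 6, nil))), g(r(node(6, 6, nil), node(6, 6, nil)))).
MGU = { Y1 := r(node(6, 6, nil), node(6, 6, nil)), X1 := node(6, 6, nil), U := r(node(6, 6, nil), node(6, 6, nil)), M := node(6, g(r(node(6, 6, nil), node(6, 6, nil))), g(r(node(6, 6, nil), node(6, 6, nil)))), V := g(r(node(6, 6, nil), node(6, 6, nil))) }, so M := node(6, g(r(node(6, 6, nil), node(6, 6, nil))), g(r(node(6, 6, nil), node(6, 6, nil)))).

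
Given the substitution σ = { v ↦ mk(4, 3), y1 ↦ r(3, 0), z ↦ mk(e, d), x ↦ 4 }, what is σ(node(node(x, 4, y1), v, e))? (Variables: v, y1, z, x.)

node(node(4, 4, r(3, 0)), mk(4, 3), e)

Replace each occurrence of v with mk(4, 3).
Replace each occurrence of y1 with r(3, 0).
Replace each occurrence of x with 4.
Result: node(node(4, 4, r(3, 0)), mk(4, 3), e).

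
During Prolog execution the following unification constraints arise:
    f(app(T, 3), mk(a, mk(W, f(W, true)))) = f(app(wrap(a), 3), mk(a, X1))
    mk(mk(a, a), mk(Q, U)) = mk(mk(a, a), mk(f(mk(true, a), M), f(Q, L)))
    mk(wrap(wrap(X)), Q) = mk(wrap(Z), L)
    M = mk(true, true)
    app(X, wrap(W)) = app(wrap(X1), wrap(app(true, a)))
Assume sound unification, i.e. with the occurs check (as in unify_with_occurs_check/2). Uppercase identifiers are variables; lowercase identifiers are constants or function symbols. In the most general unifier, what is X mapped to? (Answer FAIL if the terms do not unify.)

Decompose f/2: app(T, 3) = app(wrap(a), 3),  mk(a, mk(W, f(W, true))) = mk(a, X1).
Decompose app/2: T = wrap(a),  3 = 3.
Bind T := wrap(a); no other remaining equation mentions T.
Delete trivial equation 3 = 3.
Decompose mk/2: a = a,  mk(W, f(W, true)) = X1.
Delete trivial equation a = a.
Bind X1 := mk(W, f(W, true)); substituting into the one remaining equation that mentions X1 gives: app(X, wrap(W)) = app(wrap(mk(W, f(W, true))), wrap(app(true, a))).
Decompose mk/2: mk(a, a) = mk(a, a),  mk(Q, U) = mk(f(mk(true, a), M), f(Q, L)).
Delete trivial equation mk(a, a) = mk(a, a).
Decompose mk/2: Q = f(mk(true, a), M),  U = f(Q, L).
Bind Q := f(mk(true, a), M); substituting into the 2 remaining equations that mention Q gives: U = f(f(mk(true, a), M), L),  mk(wrap(wrap(X)), f(mk(true, a), M)) = mk(wrap(Z), L).
Bind U := f(f(mk(true, a), M), L); no other remaining equation mentions U.
Decompose mk/2: wrap(wrap(X)) = wrap(Z),  f(mk(true, a), M) = L.
Decompose wrap/1: wrap(X) = Z.
Bind Z := wrap(X); no other remaining equation mentions Z.
Bind L := f(mk(true, a), M); no other remaining equation mentions L. Substituting into the earlier binding gives U := f(f(mk(true, a), M), f(mk(true, a), M)).
Bind M := mk(true, true); no other remaining equation mentions M. Substituting into the earlier bindings gives Q := f(mk(true, a), mk(true, true)), U := f(f(mk(true, a), mk(true, true)), f(mk(true, a), mk(true, true))), L := f(mk(true, a), mk(true, true)).
Decompose app/2: X = wrap(mk(W, f(W, true))),  wrap(W) = wrap(app(true, a)).
Bind X := wrap(mk(W, f(W, true))); no other remaining equation mentions X. Substituting into the earlier binding gives Z := wrap(wrap(mk(W, f(W, true)))).
Decompose wrap/1: W = app(true, a).
Bind W := app(true, a). Substituting into the earlier bindings gives X1 := mk(app(true, a), f(app(true, a), true)), Z := wrap(wrap(mk(app(true, a), f(app(true, a), true)))), X := wrap(mk(app(true, a), f(app(true, a), true))).
MGU = { T ↦ wrap(a), X1 ↦ mk(app(true, a), f(app(true, a), true)), Q ↦ f(mk(true, a), mk(true, true)), U ↦ f(f(mk(true, a), mk(true, true)), f(mk(true, a), mk(true, true))), Z ↦ wrap(wrap(mk(app(true, a), f(app(true, a), true)))), L ↦ f(mk(true, a), mk(true, true)), M ↦ mk(true, true), X ↦ wrap(mk(app(true, a), f(app(true, a), true))), W ↦ app(true, a) }, so X ↦ wrap(mk(app(true, a), f(app(true, a), true))).

wrap(mk(app(true, a), f(app(true, a), true)))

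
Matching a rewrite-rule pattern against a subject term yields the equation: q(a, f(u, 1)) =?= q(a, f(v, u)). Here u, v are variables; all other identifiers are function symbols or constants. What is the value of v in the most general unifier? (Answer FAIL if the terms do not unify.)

Decompose q/2: a =?= a,  f(u, 1) =?= f(v, u).
Delete trivial equation a =?= a.
Decompose f/2: u =?= v,  1 =?= u.
Bind u := v; substituting into the remaining equation gives: 1 =?= v.
Bind v := 1. Substituting into the earlier binding gives u := 1.
MGU = { u -> 1, v -> 1 }, so v -> 1.

1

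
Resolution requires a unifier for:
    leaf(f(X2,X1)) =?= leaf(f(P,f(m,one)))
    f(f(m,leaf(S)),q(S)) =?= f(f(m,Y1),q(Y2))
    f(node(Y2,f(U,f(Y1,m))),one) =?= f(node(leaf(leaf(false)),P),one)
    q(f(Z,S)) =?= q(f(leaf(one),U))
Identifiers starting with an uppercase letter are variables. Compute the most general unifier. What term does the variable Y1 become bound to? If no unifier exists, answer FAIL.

leaf(leaf(leaf(false)))

Decompose leaf/1: f(X2,X1) =?= f(P,f(m,one)).
Decompose f/2: X2 =?= P,  X1 =?= f(m,one).
Bind X2 := P; no other remaining equation mentions X2.
Bind X1 := f(m,one); no other remaining equation mentions X1.
Decompose f/2: f(m,leaf(S)) =?= f(m,Y1),  q(S) =?= q(Y2).
Decompose f/2: m =?= m,  leaf(S) =?= Y1.
Delete trivial equation m =?= m.
Bind Y1 := leaf(S); substituting into the one remaining equation that mentions Y1 gives: f(node(Y2,f(U,f(leaf(S),m))),one) =?= f(node(leaf(leaf(false)),P),one).
Decompose q/1: S =?= Y2.
Bind S := Y2; substituting into the remaining equations gives: f(node(Y2,f(U,f(leaf(Y2),m))),one) =?= f(node(leaf(leaf(false)),P),one),  q(f(Z,Y2)) =?= q(f(leaf(one),U)). Substituting into the earlier binding gives Y1 := leaf(Y2).
Decompose f/2: node(Y2,f(U,f(leaf(Y2),m))) =?= node(leaf(leaf(false)),P),  one =?= one.
Decompose node/2: Y2 =?= leaf(leaf(false)),  f(U,f(leaf(Y2),m)) =?= P.
Bind Y2 := leaf(leaf(false)); substituting into the 2 remaining equations that mention Y2 gives: f(U,f(leaf(leaf(leaf(false))),m)) =?= P,  q(f(Z,leaf(leaf(false)))) =?= q(f(leaf(one),U)). Substituting into the earlier bindings gives Y1 := leaf(leaf(leaf(false))), S := leaf(leaf(false)).
Bind P := f(U,f(leaf(leaf(leaf(false))),m)); no other remaining equation mentions P. Substituting into the earlier binding gives X2 := f(U,f(leaf(leaf(leaf(false))),m)).
Delete trivial equation one =?= one.
Decompose q/1: f(Z,leaf(leaf(false))) =?= f(leaf(one),U).
Decompose f/2: Z =?= leaf(one),  leaf(leaf(false)) =?= U.
Bind Z := leaf(one); no other remaining equation mentions Z.
Bind U := leaf(leaf(false)). Substituting into the earlier bindings gives X2 := f(leaf(leaf(false)),f(leaf(leaf(leaf(false))),m)), P := f(leaf(leaf(false)),f(leaf(leaf(leaf(false))),m)).
MGU = { X2 ↦ f(leaf(leaf(false)),f(leaf(leaf(leaf(false))),m)), X1 ↦ f(m,one), Y1 ↦ leaf(leaf(leaf(false))), S ↦ leaf(leaf(false)), Y2 ↦ leaf(leaf(false)), P ↦ f(leaf(leaf(false)),f(leaf(leaf(leaf(false))),m)), Z ↦ leaf(one), U ↦ leaf(leaf(false)) }, so Y1 ↦ leaf(leaf(leaf(false))).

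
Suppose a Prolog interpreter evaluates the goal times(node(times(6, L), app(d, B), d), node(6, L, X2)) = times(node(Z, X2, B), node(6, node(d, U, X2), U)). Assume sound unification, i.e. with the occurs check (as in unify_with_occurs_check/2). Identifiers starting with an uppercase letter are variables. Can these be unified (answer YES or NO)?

Decompose times/2: node(times(6, L), app(d, B), d) = node(Z, X2, B),  node(6, L, X2) = node(6, node(d, U, X2), U).
Decompose node/3: times(6, L) = Z,  app(d, B) = X2,  d = B.
Bind Z := times(6, L); no other remaining equation mentions Z.
Bind X2 := app(d, B); substituting into the one remaining equation that mentions X2 gives: node(6, L, app(d, B)) = node(6, node(d, U, app(d, B)), U).
Bind B := d; substituting into the remaining equation gives: node(6, L, app(d, d)) = node(6, node(d, U, app(d, d)), U). Substituting into the earlier binding gives X2 := app(d, d).
Decompose node/3: 6 = 6,  L = node(d, U, app(d, d)),  app(d, d) = U.
Delete trivial equation 6 = 6.
Bind L := node(d, U, app(d, d)); no other remaining equation mentions L. Substituting into the earlier binding gives Z := times(6, node(d, U, app(d, d))).
Bind U := app(d, d). Substituting into the earlier bindings gives Z := times(6, node(d, app(d, d), app(d, d))), L := node(d, app(d, d), app(d, d)).
No equations remain and no clash or occurs-check failure arose, so a unifier exists.

YES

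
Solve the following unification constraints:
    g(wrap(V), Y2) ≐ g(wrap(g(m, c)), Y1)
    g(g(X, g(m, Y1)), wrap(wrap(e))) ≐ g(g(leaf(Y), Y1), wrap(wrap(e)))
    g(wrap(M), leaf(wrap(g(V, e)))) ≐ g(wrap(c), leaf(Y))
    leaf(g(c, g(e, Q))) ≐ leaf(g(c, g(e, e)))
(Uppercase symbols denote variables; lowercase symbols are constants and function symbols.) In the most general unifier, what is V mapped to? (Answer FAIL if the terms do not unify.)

FAIL

Decompose g/2: wrap(V) ≐ wrap(g(m, c)),  Y2 ≐ Y1.
Decompose wrap/1: V ≐ g(m, c).
Bind V := g(m, c); substituting into the one remaining equation that mentions V gives: g(wrap(M), leaf(wrap(g(g(m, c), e)))) ≐ g(wrap(c), leaf(Y)).
Bind Y2 := Y1; no other remaining equation mentions Y2.
Decompose g/2: g(X, g(m, Y1)) ≐ g(leaf(Y), Y1),  wrap(wrap(e)) ≐ wrap(wrap(e)).
Decompose g/2: X ≐ leaf(Y),  g(m, Y1) ≐ Y1.
Bind X := leaf(Y); no other remaining equation mentions X.
Occurs check fails: Y1 occurs in g(m, Y1); the equation Y1 ≐ g(m, Y1) has no finite solution.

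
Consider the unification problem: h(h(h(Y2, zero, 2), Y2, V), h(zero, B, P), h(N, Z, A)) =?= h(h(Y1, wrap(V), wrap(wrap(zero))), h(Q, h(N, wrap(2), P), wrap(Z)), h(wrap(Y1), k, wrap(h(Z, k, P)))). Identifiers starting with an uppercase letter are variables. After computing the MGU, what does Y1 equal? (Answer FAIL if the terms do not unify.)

Decompose h/3: h(h(Y2, zero, 2), Y2, V) =?= h(Y1, wrap(V), wrap(wrap(zero))),  h(zero, B, P) =?= h(Q, h(N, wrap(2), P), wrap(Z)),  h(N, Z, A) =?= h(wrap(Y1), k, wrap(h(Z, k, P))).
Decompose h/3: h(Y2, zero, 2) =?= Y1,  Y2 =?= wrap(V),  V =?= wrap(wrap(zero)).
Bind Y1 := h(Y2, zero, 2); substituting into the one remaining equation that mentions Y1 gives: h(N, Z, A) =?= h(wrap(h(Y2, zero, 2)), k, wrap(h(Z, k, P))).
Bind Y2 := wrap(V); substituting into the one remaining equation that mentions Y2 gives: h(N, Z, A) =?= h(wrap(h(wrap(V), zero, 2)), k, wrap(h(Z, k, P))). Substituting into the earlier binding gives Y1 := h(wrap(V), zero, 2).
Bind V := wrap(wrap(zero)); substituting into the one remaining equation that mentions V gives: h(N, Z, A) =?= h(wrap(h(wrap(wrap(wrap(zero))), zero, 2)), k, wrap(h(Z, k, P))). Substituting into the earlier bindings gives Y1 := h(wrap(wrap(wrap(zero))), zero, 2), Y2 := wrap(wrap(wrap(zero))).
Decompose h/3: zero =?= Q,  B =?= h(N, wrap(2), P),  P =?= wrap(Z).
Bind Q := zero; no other remaining equation mentions Q.
Bind B := h(N, wrap(2), P); no other remaining equation mentions B.
Bind P := wrap(Z); substituting into the remaining equation gives: h(N, Z, A) =?= h(wrap(h(wrap(wrap(wrap(zero))), zero, 2)), k, wrap(h(Z, k, wrap(Z)))). Substituting into the earlier binding gives B := h(N, wrap(2), wrap(Z)).
Decompose h/3: N =?= wrap(h(wrap(wrap(wrap(zero))), zero, 2)),  Z =?= k,  A =?= wrap(h(Z, k, wrap(Z))).
Bind N := wrap(h(wrap(wrap(wrap(zero))), zero, 2)); no other remaining equation mentions N. Substituting into the earlier binding gives B := h(wrap(h(wrap(wrap(wrap(zero))), zero, 2)), wrap(2), wrap(Z)).
Bind Z := k; substituting into the remaining equation gives: A =?= wrap(h(k, k, wrap(k))). Substituting into the earlier bindings gives B := h(wrap(h(wrap(wrap(wrap(zero))), zero, 2)), wrap(2), wrap(k)), P := wrap(k).
Bind A := wrap(h(k, k, wrap(k))).
MGU = { Y1 ↦ h(wrap(wrap(wrap(zero))), zero, 2), Y2 ↦ wrap(wrap(wrap(zero))), V ↦ wrap(wrap(zero)), Q ↦ zero, B ↦ h(wrap(h(wrap(wrap(wrap(zero))), zero, 2)), wrap(2), wrap(k)), P ↦ wrap(k), N ↦ wrap(h(wrap(wrap(wrap(zero))), zero, 2)), Z ↦ k, A ↦ wrap(h(k, k, wrap(k))) }, so Y1 ↦ h(wrap(wrap(wrap(zero))), zero, 2).

h(wrap(wrap(wrap(zero))), zero, 2)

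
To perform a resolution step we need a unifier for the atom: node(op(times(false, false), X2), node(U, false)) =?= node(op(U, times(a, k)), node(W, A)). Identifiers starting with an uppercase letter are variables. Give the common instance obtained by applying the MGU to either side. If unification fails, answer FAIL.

node(op(times(false, false), times(a, k)), node(times(false, false), false))

Decompose node/2: op(times(false, false), X2) =?= op(U, times(a, k)),  node(U, false) =?= node(W, A).
Decompose op/2: times(false, false) =?= U,  X2 =?= times(a, k).
Bind U := times(false, false); substituting into the one remaining equation that mentions U gives: node(times(false, false), false) =?= node(W, A).
Bind X2 := times(a, k); no other remaining equation mentions X2.
Decompose node/2: times(false, false) =?= W,  false =?= A.
Bind W := times(false, false); no other remaining equation mentions W.
Bind A := false.
Applying the MGU to either side gives node(op(times(false, false), times(a, k)), node(times(false, false), false)).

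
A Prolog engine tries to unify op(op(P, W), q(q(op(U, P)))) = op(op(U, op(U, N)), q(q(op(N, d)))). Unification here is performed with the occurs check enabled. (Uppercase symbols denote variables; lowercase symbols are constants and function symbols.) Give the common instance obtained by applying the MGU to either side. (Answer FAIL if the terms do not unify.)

op(op(d, op(d, d)), q(q(op(d, d))))

Decompose op/2: op(P, W) = op(U, op(U, N)),  q(q(op(U, P))) = q(q(op(N, d))).
Decompose op/2: P = U,  W = op(U, N).
Bind P := U; substituting into the one remaining equation that mentions P gives: q(q(op(U, U))) = q(q(op(N, d))).
Bind W := op(U, N); no other remaining equation mentions W.
Decompose q/1: q(op(U, U)) = q(op(N, d)).
Decompose q/1: op(U, U) = op(N, d).
Decompose op/2: U = N,  U = d.
Bind U := N; substituting into the remaining equation gives: N = d. Substituting into the earlier bindings gives P := N, W := op(N, N).
Bind N := d. Substituting into the earlier bindings gives P := d, W := op(d, d), U := d.
Applying the MGU to either side gives op(op(d, op(d, d)), q(q(op(d, d)))).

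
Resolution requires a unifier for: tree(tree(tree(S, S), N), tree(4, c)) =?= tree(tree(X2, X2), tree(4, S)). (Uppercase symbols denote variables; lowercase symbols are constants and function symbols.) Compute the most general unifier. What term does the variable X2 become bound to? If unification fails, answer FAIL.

tree(c, c)

Decompose tree/2: tree(tree(S, S), N) =?= tree(X2, X2),  tree(4, c) =?= tree(4, S).
Decompose tree/2: tree(S, S) =?= X2,  N =?= X2.
Bind X2 := tree(S, S); substituting into the one remaining equation that mentions X2 gives: N =?= tree(S, S).
Bind N := tree(S, S); no other remaining equation mentions N.
Decompose tree/2: 4 =?= 4,  c =?= S.
Delete trivial equation 4 =?= 4.
Bind S := c. Substituting into the earlier bindings gives X2 := tree(c, c), N := tree(c, c).
MGU = { X2 ↦ tree(c, c), N ↦ tree(c, c), S ↦ c }, so X2 ↦ tree(c, c).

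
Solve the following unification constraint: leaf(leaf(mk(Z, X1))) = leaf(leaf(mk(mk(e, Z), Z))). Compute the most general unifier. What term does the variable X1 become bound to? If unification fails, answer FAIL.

Decompose leaf/1: leaf(mk(Z, X1)) = leaf(mk(mk(e, Z), Z)).
Decompose leaf/1: mk(Z, X1) = mk(mk(e, Z), Z).
Decompose mk/2: Z = mk(e, Z),  X1 = Z.
Occurs check fails: Z occurs in mk(e, Z); the equation Z = mk(e, Z) has no finite solution.

FAIL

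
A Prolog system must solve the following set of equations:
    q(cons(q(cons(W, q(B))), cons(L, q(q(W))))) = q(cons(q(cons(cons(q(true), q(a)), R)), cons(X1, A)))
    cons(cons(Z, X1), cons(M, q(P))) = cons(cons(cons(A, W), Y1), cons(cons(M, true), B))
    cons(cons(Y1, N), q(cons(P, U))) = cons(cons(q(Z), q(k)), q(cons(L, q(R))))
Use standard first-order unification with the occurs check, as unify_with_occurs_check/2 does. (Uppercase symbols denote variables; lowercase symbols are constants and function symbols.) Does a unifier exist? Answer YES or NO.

Decompose q/1: cons(q(cons(W, q(B))), cons(L, q(q(W)))) = cons(q(cons(cons(q(true), q(a)), R)), cons(X1, A)).
Decompose cons/2: q(cons(W, q(B))) = q(cons(cons(q(true), q(a)), R)),  cons(L, q(q(W))) = cons(X1, A).
Decompose q/1: cons(W, q(B)) = cons(cons(q(true), q(a)), R).
Decompose cons/2: W = cons(q(true), q(a)),  q(B) = R.
Bind W := cons(q(true), q(a)); substituting into the 2 remaining equations that mention W gives: cons(L, q(q(cons(q(true), q(a))))) = cons(X1, A),  cons(cons(Z, X1), cons(M, q(P))) = cons(cons(cons(A, cons(q(true), q(a))), Y1), cons(cons(M, true), B)).
Bind R := q(B); substituting into the one remaining equation that mentions R gives: cons(cons(Y1, N), q(cons(P, U))) = cons(cons(q(Z), q(k)), q(cons(L, q(q(B))))).
Decompose cons/2: L = X1,  q(q(cons(q(true), q(a)))) = A.
Bind L := X1; substituting into the one remaining equation that mentions L gives: cons(cons(Y1, N), q(cons(P, U))) = cons(cons(q(Z), q(k)), q(cons(X1, q(q(B))))).
Bind A := q(q(cons(q(true), q(a)))); substituting into the one remaining equation that mentions A gives: cons(cons(Z, X1), cons(M, q(P))) = cons(cons(cons(q(q(cons(q(true), q(a)))), cons(q(true), q(a))), Y1), cons(cons(M, true), B)).
Decompose cons/2: cons(Z, X1) = cons(cons(q(q(cons(q(true), q(a)))), cons(q(true), q(a))), Y1),  cons(M, q(P)) = cons(cons(M, true), B).
Decompose cons/2: Z = cons(q(q(cons(q(true), q(a)))), cons(q(true), q(a))),  X1 = Y1.
Bind Z := cons(q(q(cons(q(true), q(a)))), cons(q(true), q(a))); substituting into the one remaining equation that mentions Z gives: cons(cons(Y1, N), q(cons(P, U))) = cons(cons(q(cons(q(q(cons(q(true), q(a)))), cons(q(true), q(a)))), q(k)), q(cons(X1, q(q(B))))).
Bind X1 := Y1; substituting into the one remaining equation that mentions X1 gives: cons(cons(Y1, N), q(cons(P, U))) = cons(cons(q(cons(q(q(cons(q(true), q(a)))), cons(q(true), q(a)))), q(k)), q(cons(Y1, q(q(B))))). Substituting into the earlier binding gives L := Y1.
Decompose cons/2: M = cons(M, true),  q(P) = B.
Occurs check fails: M occurs in cons(M, true); the equation M = cons(M, true) has no finite solution.

NO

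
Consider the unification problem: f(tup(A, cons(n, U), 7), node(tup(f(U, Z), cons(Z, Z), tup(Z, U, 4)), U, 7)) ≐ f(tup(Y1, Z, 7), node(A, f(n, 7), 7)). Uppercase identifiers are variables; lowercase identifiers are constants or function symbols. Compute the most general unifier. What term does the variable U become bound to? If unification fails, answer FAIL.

Decompose f/2: tup(A, cons(n, U), 7) ≐ tup(Y1, Z, 7),  node(tup(f(U, Z), cons(Z, Z), tup(Z, U, 4)), U, 7) ≐ node(A, f(n, 7), 7).
Decompose tup/3: A ≐ Y1,  cons(n, U) ≐ Z,  7 ≐ 7.
Bind A := Y1; substituting into the one remaining equation that mentions A gives: node(tup(f(U, Z), cons(Z, Z), tup(Z, U, 4)), U, 7) ≐ node(Y1, f(n, 7), 7).
Bind Z := cons(n, U); substituting into the one remaining equation that mentions Z gives: node(tup(f(U, cons(n, U)), cons(cons(n, U), cons(n, U)), tup(cons(n, U), U, 4)), U, 7) ≐ node(Y1, f(n, 7), 7).
Delete trivial equation 7 ≐ 7.
Decompose node/3: tup(f(U, cons(n, U)), cons(cons(n, U), cons(n, U)), tup(cons(n, U), U, 4)) ≐ Y1,  U ≐ f(n, 7),  7 ≐ 7.
Bind Y1 := tup(f(U, cons(n, U)), cons(cons(n, U), cons(n, U)), tup(cons(n, U), U, 4)); no other remaining equation mentions Y1. Substituting into the earlier binding gives A := tup(f(U, cons(n, U)), cons(cons(n, U), cons(n, U)), tup(cons(n, U), U, 4)).
Bind U := f(n, 7); no other remaining equation mentions U. Substituting into the earlier bindings gives A := tup(f(f(n, 7), cons(n, f(n, 7))), cons(cons(n, f(n, 7)), cons(n, f(n, 7))), tup(cons(n, f(n, 7)), f(n, 7), 4)), Z := cons(n, f(n, 7)), Y1 := tup(f(f(n, 7), cons(n, f(n, 7))), cons(cons(n, f(n, 7)), cons(n, f(n, 7))), tup(cons(n, f(n, 7)), f(n, 7), 4)).
Delete trivial equation 7 ≐ 7.
MGU = { A ↦ tup(f(f(n, 7), cons(n, f(n, 7))), cons(cons(n, f(n, 7)), cons(n, f(n, 7))), tup(cons(n, f(n, 7)), f(n, 7), 4)), Z ↦ cons(n, f(n, 7)), Y1 ↦ tup(f(f(n, 7), cons(n, f(n, 7))), cons(cons(n, f(n, 7)), cons(n, f(n, 7))), tup(cons(n, f(n, 7)), f(n, 7), 4)), U ↦ f(n, 7) }, so U ↦ f(n, 7).

f(n, 7)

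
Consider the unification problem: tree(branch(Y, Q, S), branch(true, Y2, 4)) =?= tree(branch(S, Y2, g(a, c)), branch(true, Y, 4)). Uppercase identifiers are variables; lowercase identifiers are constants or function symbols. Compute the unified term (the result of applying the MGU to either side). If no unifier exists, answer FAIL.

Decompose tree/2: branch(Y, Q, S) =?= branch(S, Y2, g(a, c)),  branch(true, Y2, 4) =?= branch(true, Y, 4).
Decompose branch/3: Y =?= S,  Q =?= Y2,  S =?= g(a, c).
Bind Y := S; substituting into the one remaining equation that mentions Y gives: branch(true, Y2, 4) =?= branch(true, S, 4).
Bind Q := Y2; no other remaining equation mentions Q.
Bind S := g(a, c); substituting into the remaining equation gives: branch(true, Y2, 4) =?= branch(true, g(a, c), 4). Substituting into the earlier binding gives Y := g(a, c).
Decompose branch/3: true =?= true,  Y2 =?= g(a, c),  4 =?= 4.
Delete trivial equation true =?= true.
Bind Y2 := g(a, c); no other remaining equation mentions Y2. Substituting into the earlier binding gives Q := g(a, c).
Delete trivial equation 4 =?= 4.
Applying the MGU to either side gives tree(branch(g(a, c), g(a, c), g(a, c)), branch(true, g(a, c), 4)).

tree(branch(g(a, c), g(a, c), g(a, c)), branch(true, g(a, c), 4))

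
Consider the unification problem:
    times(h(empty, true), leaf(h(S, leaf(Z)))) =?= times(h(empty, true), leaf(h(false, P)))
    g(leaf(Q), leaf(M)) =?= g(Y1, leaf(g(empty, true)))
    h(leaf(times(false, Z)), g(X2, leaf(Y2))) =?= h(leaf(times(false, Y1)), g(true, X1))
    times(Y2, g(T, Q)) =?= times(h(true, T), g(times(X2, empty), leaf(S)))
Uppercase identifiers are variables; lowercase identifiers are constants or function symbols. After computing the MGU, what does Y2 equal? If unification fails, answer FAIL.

h(true, times(true, empty))

Decompose times/2: h(empty, true) =?= h(empty, true),  leaf(h(S, leaf(Z))) =?= leaf(h(false, P)).
Delete trivial equation h(empty, true) =?= h(empty, true).
Decompose leaf/1: h(S, leaf(Z)) =?= h(false, P).
Decompose h/2: S =?= false,  leaf(Z) =?= P.
Bind S := false; substituting into the one remaining equation that mentions S gives: times(Y2, g(T, Q)) =?= times(h(true, T), g(times(X2, empty), leaf(false))).
Bind P := leaf(Z); no other remaining equation mentions P.
Decompose g/2: leaf(Q) =?= Y1,  leaf(M) =?= leaf(g(empty, true)).
Bind Y1 := leaf(Q); substituting into the one remaining equation that mentions Y1 gives: h(leaf(times(false, Z)), g(X2, leaf(Y2))) =?= h(leaf(times(false, leaf(Q))), g(true, X1)).
Decompose leaf/1: M =?= g(empty, true).
Bind M := g(empty, true); no other remaining equation mentions M.
Decompose h/2: leaf(times(false, Z)) =?= leaf(times(false, leaf(Q))),  g(X2, leaf(Y2)) =?= g(true, X1).
Decompose leaf/1: times(false, Z) =?= times(false, leaf(Q)).
Decompose times/2: false =?= false,  Z =?= leaf(Q).
Delete trivial equation false =?= false.
Bind Z := leaf(Q); no other remaining equation mentions Z. Substituting into the earlier binding gives P := leaf(leaf(Q)).
Decompose g/2: X2 =?= true,  leaf(Y2) =?= X1.
Bind X2 := true; substituting into the one remaining equation that mentions X2 gives: times(Y2, g(T, Q)) =?= times(h(true, T), g(times(true, empty), leaf(false))).
Bind X1 := leaf(Y2); no other remaining equation mentions X1.
Decompose times/2: Y2 =?= h(true, T),  g(T, Q) =?= g(times(true, empty), leaf(false)).
Bind Y2 := h(true, T); no other remaining equation mentions Y2. Substituting into the earlier binding gives X1 := leaf(h(true, T)).
Decompose g/2: T =?= times(true, empty),  Q =?= leaf(false).
Bind T := times(true, empty); no other remaining equation mentions T. Substituting into the earlier bindings gives X1 := leaf(h(true, times(true, empty))), Y2 := h(true, times(true, empty)).
Bind Q := leaf(false). Substituting into the earlier bindings gives P := leaf(leaf(leaf(false))), Y1 := leaf(leaf(false)), Z := leaf(leaf(false)).
MGU = { S ↦ false, P ↦ leaf(leaf(leaf(false))), Y1 ↦ leaf(leaf(false)), M ↦ g(empty, true), Z ↦ leaf(leaf(false)), X2 ↦ true, X1 ↦ leaf(h(true, times(true, empty))), Y2 ↦ h(true, times(true, empty)), T ↦ times(true, empty), Q ↦ leaf(false) }, so Y2 ↦ h(true, times(true, empty)).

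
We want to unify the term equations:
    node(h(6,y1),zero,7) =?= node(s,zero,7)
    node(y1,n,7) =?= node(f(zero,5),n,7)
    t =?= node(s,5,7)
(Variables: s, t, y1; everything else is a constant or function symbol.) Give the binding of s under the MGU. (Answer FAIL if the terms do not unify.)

h(6,f(zero,5))

Decompose node/3: h(6,y1) =?= s,  zero =?= zero,  7 =?= 7.
Bind s := h(6,y1); substituting into the one remaining equation that mentions s gives: t =?= node(h(6,y1),5,7).
Delete trivial equation zero =?= zero.
Delete trivial equation 7 =?= 7.
Decompose node/3: y1 =?= f(zero,5),  n =?= n,  7 =?= 7.
Bind y1 := f(zero,5); substituting into the one remaining equation that mentions y1 gives: t =?= node(h(6,f(zero,5)),5,7). Substituting into the earlier binding gives s := h(6,f(zero,5)).
Delete trivial equation n =?= n.
Delete trivial equation 7 =?= 7.
Bind t := node(h(6,f(zero,5)),5,7).
MGU = { s ↦ h(6,f(zero,5)), y1 ↦ f(zero,5), t ↦ node(h(6,f(zero,5)),5,7) }, so s ↦ h(6,f(zero,5)).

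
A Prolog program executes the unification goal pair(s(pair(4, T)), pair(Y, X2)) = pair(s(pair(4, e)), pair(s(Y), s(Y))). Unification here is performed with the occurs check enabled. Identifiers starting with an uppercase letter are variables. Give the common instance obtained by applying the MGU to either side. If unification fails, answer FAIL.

Decompose pair/2: s(pair(4, T)) = s(pair(4, e)),  pair(Y, X2) = pair(s(Y), s(Y)).
Decompose s/1: pair(4, T) = pair(4, e).
Decompose pair/2: 4 = 4,  T = e.
Delete trivial equation 4 = 4.
Bind T := e; no other remaining equation mentions T.
Decompose pair/2: Y = s(Y),  X2 = s(Y).
Occurs check fails: Y occurs in s(Y); the equation Y = s(Y) has no finite solution.

FAIL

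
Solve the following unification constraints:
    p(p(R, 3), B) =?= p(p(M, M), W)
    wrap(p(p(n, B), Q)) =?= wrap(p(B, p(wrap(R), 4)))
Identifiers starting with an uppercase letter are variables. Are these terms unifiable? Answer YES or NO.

NO

Decompose p/2: p(R, 3) =?= p(M, M),  B =?= W.
Decompose p/2: R =?= M,  3 =?= M.
Bind R := M; substituting into the one remaining equation that mentions R gives: wrap(p(p(n, B), Q)) =?= wrap(p(B, p(wrap(M), 4))).
Bind M := 3; substituting into the one remaining equation that mentions M gives: wrap(p(p(n, B), Q)) =?= wrap(p(B, p(wrap(3), 4))). Substituting into the earlier binding gives R := 3.
Bind B := W; substituting into the remaining equation gives: wrap(p(p(n, W), Q)) =?= wrap(p(W, p(wrap(3), 4))).
Decompose wrap/1: p(p(n, W), Q) =?= p(W, p(wrap(3), 4)).
Decompose p/2: p(n, W) =?= W,  Q =?= p(wrap(3), 4).
Occurs check fails: W occurs in p(n, W); the equation W =?= p(n, W) has no finite solution.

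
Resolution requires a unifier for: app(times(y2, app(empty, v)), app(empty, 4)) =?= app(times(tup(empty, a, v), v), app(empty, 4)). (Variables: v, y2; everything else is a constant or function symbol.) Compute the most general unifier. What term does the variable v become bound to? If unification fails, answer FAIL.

FAIL

Decompose app/2: times(y2, app(empty, v)) =?= times(tup(empty, a, v), v),  app(empty, 4) =?= app(empty, 4).
Decompose times/2: y2 =?= tup(empty, a, v),  app(empty, v) =?= v.
Bind y2 := tup(empty, a, v); no other remaining equation mentions y2.
Occurs check fails: v occurs in app(empty, v); the equation v =?= app(empty, v) has no finite solution.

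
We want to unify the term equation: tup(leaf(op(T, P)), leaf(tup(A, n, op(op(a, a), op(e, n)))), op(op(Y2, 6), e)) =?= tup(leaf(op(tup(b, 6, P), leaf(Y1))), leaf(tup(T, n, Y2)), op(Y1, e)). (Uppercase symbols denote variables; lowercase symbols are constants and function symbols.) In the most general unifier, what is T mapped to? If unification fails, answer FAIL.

Decompose tup/3: leaf(op(T, P)) =?= leaf(op(tup(b, 6, P), leaf(Y1))),  leaf(tup(A, n, op(op(a, a), op(e, n)))) =?= leaf(tup(T, n, Y2)),  op(op(Y2, 6), e) =?= op(Y1, e).
Decompose leaf/1: op(T, P) =?= op(tup(b, 6, P), leaf(Y1)).
Decompose op/2: T =?= tup(b, 6, P),  P =?= leaf(Y1).
Bind T := tup(b, 6, P); substituting into the one remaining equation that mentions T gives: leaf(tup(A, n, op(op(a, a), op(e, n)))) =?= leaf(tup(tup(b, 6, P), n, Y2)).
Bind P := leaf(Y1); substituting into the one remaining equation that mentions P gives: leaf(tup(A, n, op(op(a, a), op(e, n)))) =?= leaf(tup(tup(b, 6, leaf(Y1)), n, Y2)). Substituting into the earlier binding gives T := tup(b, 6, leaf(Y1)).
Decompose leaf/1: tup(A, n, op(op(a, a), op(e, n))) =?= tup(tup(b, 6, leaf(Y1)), n, Y2).
Decompose tup/3: A =?= tup(b, 6, leaf(Y1)),  n =?= n,  op(op(a, a), op(e, n)) =?= Y2.
Bind A := tup(b, 6, leaf(Y1)); no other remaining equation mentions A.
Delete trivial equation n =?= n.
Bind Y2 := op(op(a, a), op(e, n)); substituting into the remaining equation gives: op(op(op(op(a, a), op(e, n)), 6), e) =?= op(Y1, e).
Decompose op/2: op(op(op(a, a), op(e, n)), 6) =?= Y1,  e =?= e.
Bind Y1 := op(op(op(a, a), op(e, n)), 6); no other remaining equation mentions Y1. Substituting into the earlier bindings gives T := tup(b, 6, leaf(op(op(op(a, a), op(e, n)), 6))), P := leaf(op(op(op(a, a), op(e, n)), 6)), A := tup(b, 6, leaf(op(op(op(a, a), op(e, n)), 6))).
Delete trivial equation e =?= e.
MGU = { T -> tup(b, 6, leaf(op(op(op(a, a), op(e, n)), 6))), P -> leaf(op(op(op(a, a), op(e, n)), 6)), A -> tup(b, 6, leaf(op(op(op(a, a), op(e, n)), 6))), Y2 -> op(op(a, a), op(e, n)), Y1 -> op(op(op(a, a), op(e, n)), 6) }, so T -> tup(b, 6, leaf(op(op(op(a, a), op(e, n)), 6))).

tup(b, 6, leaf(op(op(op(a, a), op(e, n)), 6)))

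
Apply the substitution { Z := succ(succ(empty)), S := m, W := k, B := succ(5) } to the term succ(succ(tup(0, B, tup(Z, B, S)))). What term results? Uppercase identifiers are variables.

succ(succ(tup(0, succ(5), tup(succ(succ(empty)), succ(5), m))))

Replace each occurrence of Z with succ(succ(empty)).
Replace each occurrence of S with m.
Replace each occurrence of B with succ(5).
Result: succ(succ(tup(0, succ(5), tup(succ(succ(empty)), succ(5), m)))).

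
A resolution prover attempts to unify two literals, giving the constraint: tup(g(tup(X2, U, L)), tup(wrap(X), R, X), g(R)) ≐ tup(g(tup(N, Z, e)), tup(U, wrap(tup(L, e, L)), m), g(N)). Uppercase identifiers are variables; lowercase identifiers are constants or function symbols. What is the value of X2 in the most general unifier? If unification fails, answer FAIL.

wrap(tup(e, e, e))

Decompose tup/3: g(tup(X2, U, L)) ≐ g(tup(N, Z, e)),  tup(wrap(X), R, X) ≐ tup(U, wrap(tup(L, e, L)), m),  g(R) ≐ g(N).
Decompose g/1: tup(X2, U, L) ≐ tup(N, Z, e).
Decompose tup/3: X2 ≐ N,  U ≐ Z,  L ≐ e.
Bind X2 := N; no other remaining equation mentions X2.
Bind U := Z; substituting into the one remaining equation that mentions U gives: tup(wrap(X), R, X) ≐ tup(Z, wrap(tup(L, e, L)), m).
Bind L := e; substituting into the one remaining equation that mentions L gives: tup(wrap(X), R, X) ≐ tup(Z, wrap(tup(e, e, e)), m).
Decompose tup/3: wrap(X) ≐ Z,  R ≐ wrap(tup(e, e, e)),  X ≐ m.
Bind Z := wrap(X); no other remaining equation mentions Z. Substituting into the earlier binding gives U := wrap(X).
Bind R := wrap(tup(e, e, e)); substituting into the one remaining equation that mentions R gives: g(wrap(tup(e, e, e))) ≐ g(N).
Bind X := m; no other remaining equation mentions X. Substituting into the earlier bindings gives U := wrap(m), Z := wrap(m).
Decompose g/1: wrap(tup(e, e, e)) ≐ N.
Bind N := wrap(tup(e, e, e)). Substituting into the earlier binding gives X2 := wrap(tup(e, e, e)).
MGU = { X2 -> wrap(tup(e, e, e)), U -> wrap(m), L -> e, Z -> wrap(m), R -> wrap(tup(e, e, e)), X -> m, N -> wrap(tup(e, e, e)) }, so X2 -> wrap(tup(e, e, e)).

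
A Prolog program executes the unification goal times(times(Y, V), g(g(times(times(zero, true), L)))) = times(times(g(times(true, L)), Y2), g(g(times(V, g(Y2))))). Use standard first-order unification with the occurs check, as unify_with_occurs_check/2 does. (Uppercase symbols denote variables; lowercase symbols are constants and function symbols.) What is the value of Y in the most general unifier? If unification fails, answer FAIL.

g(times(true, g(times(zero, true))))

Decompose times/2: times(Y, V) = times(g(times(true, L)), Y2),  g(g(times(times(zero, true), L))) = g(g(times(V, g(Y2)))).
Decompose times/2: Y = g(times(true, L)),  V = Y2.
Bind Y := g(times(true, L)); no other remaining equation mentions Y.
Bind V := Y2; substituting into the remaining equation gives: g(g(times(times(zero, true), L))) = g(g(times(Y2, g(Y2)))).
Decompose g/1: g(times(times(zero, true), L)) = g(times(Y2, g(Y2))).
Decompose g/1: times(times(zero, true), L) = times(Y2, g(Y2)).
Decompose times/2: times(zero, true) = Y2,  L = g(Y2).
Bind Y2 := times(zero, true); substituting into the remaining equation gives: L = g(times(zero, true)). Substituting into the earlier binding gives V := times(zero, true).
Bind L := g(times(zero, true)). Substituting into the earlier binding gives Y := g(times(true, g(times(zero, true)))).
MGU = { Y = g(times(true, g(times(zero, true)))), V = times(zero, true), Y2 = times(zero, true), L = g(times(zero, true)) }, so Y = g(times(true, g(times(zero, true)))).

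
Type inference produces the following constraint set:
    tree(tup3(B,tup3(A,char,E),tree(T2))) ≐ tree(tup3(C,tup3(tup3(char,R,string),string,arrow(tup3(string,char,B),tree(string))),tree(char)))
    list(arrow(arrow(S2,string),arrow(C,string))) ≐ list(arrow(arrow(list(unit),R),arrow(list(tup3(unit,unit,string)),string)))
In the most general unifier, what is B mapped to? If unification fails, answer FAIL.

FAIL

Decompose tree/1: tup3(B,tup3(A,char,E),tree(T2)) ≐ tup3(C,tup3(tup3(char,R,string),string,arrow(tup3(string,char,B),tree(string))),tree(char)).
Decompose tup3/3: B ≐ C,  tup3(A,char,E) ≐ tup3(tup3(char,R,string),string,arrow(tup3(string,char,B),tree(string))),  tree(T2) ≐ tree(char).
Bind B := C; substituting into the one remaining equation that mentions B gives: tup3(A,char,E) ≐ tup3(tup3(char,R,string),string,arrow(tup3(string,char,C),tree(string))).
Decompose tup3/3: A ≐ tup3(char,R,string),  char ≐ string,  E ≐ arrow(tup3(string,char,C),tree(string)).
Bind A := tup3(char,R,string); no other remaining equation mentions A.
Clash: constants char and string differ; no unifier exists.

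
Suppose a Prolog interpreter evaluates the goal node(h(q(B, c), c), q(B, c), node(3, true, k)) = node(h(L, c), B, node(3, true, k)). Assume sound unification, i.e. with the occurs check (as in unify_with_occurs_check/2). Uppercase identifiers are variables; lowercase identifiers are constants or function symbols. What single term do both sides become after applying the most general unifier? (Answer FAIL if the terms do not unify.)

FAIL

Decompose node/3: h(q(B, c), c) = h(L, c),  q(B, c) = B,  node(3, true, k) = node(3, true, k).
Decompose h/2: q(B, c) = L,  c = c.
Bind L := q(B, c); no other remaining equation mentions L.
Delete trivial equation c = c.
Occurs check fails: B occurs in q(B, c); the equation B = q(B, c) has no finite solution.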